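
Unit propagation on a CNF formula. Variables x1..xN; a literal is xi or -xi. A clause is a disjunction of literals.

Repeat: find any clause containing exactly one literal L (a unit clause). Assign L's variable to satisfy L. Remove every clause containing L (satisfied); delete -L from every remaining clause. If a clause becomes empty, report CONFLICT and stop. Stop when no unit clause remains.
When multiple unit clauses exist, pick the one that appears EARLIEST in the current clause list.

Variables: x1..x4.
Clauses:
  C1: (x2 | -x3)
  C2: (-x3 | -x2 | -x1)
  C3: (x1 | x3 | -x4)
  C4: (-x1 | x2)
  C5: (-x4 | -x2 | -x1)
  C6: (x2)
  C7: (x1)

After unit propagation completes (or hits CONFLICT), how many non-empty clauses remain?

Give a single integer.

unit clause [2] forces x2=T; simplify:
  drop -2 from [-3, -2, -1] -> [-3, -1]
  drop -2 from [-4, -2, -1] -> [-4, -1]
  satisfied 3 clause(s); 4 remain; assigned so far: [2]
unit clause [1] forces x1=T; simplify:
  drop -1 from [-3, -1] -> [-3]
  drop -1 from [-4, -1] -> [-4]
  satisfied 2 clause(s); 2 remain; assigned so far: [1, 2]
unit clause [-3] forces x3=F; simplify:
  satisfied 1 clause(s); 1 remain; assigned so far: [1, 2, 3]
unit clause [-4] forces x4=F; simplify:
  satisfied 1 clause(s); 0 remain; assigned so far: [1, 2, 3, 4]

Answer: 0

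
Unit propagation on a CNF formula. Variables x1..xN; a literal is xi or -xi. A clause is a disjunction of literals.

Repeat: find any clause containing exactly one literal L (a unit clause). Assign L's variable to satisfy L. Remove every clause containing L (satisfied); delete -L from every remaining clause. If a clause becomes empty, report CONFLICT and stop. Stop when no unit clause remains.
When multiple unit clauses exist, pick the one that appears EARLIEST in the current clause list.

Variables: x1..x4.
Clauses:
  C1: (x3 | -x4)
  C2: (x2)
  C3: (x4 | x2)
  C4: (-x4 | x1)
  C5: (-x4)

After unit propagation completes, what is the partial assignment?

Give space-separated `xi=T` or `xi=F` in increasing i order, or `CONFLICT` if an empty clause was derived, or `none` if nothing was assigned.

Answer: x2=T x4=F

Derivation:
unit clause [2] forces x2=T; simplify:
  satisfied 2 clause(s); 3 remain; assigned so far: [2]
unit clause [-4] forces x4=F; simplify:
  satisfied 3 clause(s); 0 remain; assigned so far: [2, 4]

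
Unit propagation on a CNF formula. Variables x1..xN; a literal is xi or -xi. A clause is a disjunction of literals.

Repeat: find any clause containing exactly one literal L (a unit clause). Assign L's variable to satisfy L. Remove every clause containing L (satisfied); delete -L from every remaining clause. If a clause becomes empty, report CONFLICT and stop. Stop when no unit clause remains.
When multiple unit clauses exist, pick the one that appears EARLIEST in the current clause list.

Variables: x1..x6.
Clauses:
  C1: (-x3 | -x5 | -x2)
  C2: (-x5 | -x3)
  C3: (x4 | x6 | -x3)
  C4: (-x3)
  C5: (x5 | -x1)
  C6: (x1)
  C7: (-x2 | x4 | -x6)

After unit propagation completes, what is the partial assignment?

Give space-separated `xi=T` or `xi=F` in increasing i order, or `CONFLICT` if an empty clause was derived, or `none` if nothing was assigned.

Answer: x1=T x3=F x5=T

Derivation:
unit clause [-3] forces x3=F; simplify:
  satisfied 4 clause(s); 3 remain; assigned so far: [3]
unit clause [1] forces x1=T; simplify:
  drop -1 from [5, -1] -> [5]
  satisfied 1 clause(s); 2 remain; assigned so far: [1, 3]
unit clause [5] forces x5=T; simplify:
  satisfied 1 clause(s); 1 remain; assigned so far: [1, 3, 5]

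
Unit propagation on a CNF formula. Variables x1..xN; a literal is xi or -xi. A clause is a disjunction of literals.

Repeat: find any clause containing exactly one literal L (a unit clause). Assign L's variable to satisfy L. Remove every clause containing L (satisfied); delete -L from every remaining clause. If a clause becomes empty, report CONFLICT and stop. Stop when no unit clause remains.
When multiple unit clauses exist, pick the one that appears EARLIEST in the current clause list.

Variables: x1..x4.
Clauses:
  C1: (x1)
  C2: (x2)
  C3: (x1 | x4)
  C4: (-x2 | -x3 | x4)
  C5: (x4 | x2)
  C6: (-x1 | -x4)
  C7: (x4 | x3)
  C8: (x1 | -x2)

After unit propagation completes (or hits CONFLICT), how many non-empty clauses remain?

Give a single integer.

unit clause [1] forces x1=T; simplify:
  drop -1 from [-1, -4] -> [-4]
  satisfied 3 clause(s); 5 remain; assigned so far: [1]
unit clause [2] forces x2=T; simplify:
  drop -2 from [-2, -3, 4] -> [-3, 4]
  satisfied 2 clause(s); 3 remain; assigned so far: [1, 2]
unit clause [-4] forces x4=F; simplify:
  drop 4 from [-3, 4] -> [-3]
  drop 4 from [4, 3] -> [3]
  satisfied 1 clause(s); 2 remain; assigned so far: [1, 2, 4]
unit clause [-3] forces x3=F; simplify:
  drop 3 from [3] -> [] (empty!)
  satisfied 1 clause(s); 1 remain; assigned so far: [1, 2, 3, 4]
CONFLICT (empty clause)

Answer: 0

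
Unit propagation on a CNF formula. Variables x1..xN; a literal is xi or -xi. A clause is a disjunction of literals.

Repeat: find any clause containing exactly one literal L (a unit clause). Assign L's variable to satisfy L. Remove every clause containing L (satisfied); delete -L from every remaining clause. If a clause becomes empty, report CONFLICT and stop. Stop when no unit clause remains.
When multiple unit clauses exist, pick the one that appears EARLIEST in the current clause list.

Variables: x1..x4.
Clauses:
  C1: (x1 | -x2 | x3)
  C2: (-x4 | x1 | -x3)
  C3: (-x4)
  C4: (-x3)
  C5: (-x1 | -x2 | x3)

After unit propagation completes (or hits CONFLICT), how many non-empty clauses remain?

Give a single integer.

Answer: 2

Derivation:
unit clause [-4] forces x4=F; simplify:
  satisfied 2 clause(s); 3 remain; assigned so far: [4]
unit clause [-3] forces x3=F; simplify:
  drop 3 from [1, -2, 3] -> [1, -2]
  drop 3 from [-1, -2, 3] -> [-1, -2]
  satisfied 1 clause(s); 2 remain; assigned so far: [3, 4]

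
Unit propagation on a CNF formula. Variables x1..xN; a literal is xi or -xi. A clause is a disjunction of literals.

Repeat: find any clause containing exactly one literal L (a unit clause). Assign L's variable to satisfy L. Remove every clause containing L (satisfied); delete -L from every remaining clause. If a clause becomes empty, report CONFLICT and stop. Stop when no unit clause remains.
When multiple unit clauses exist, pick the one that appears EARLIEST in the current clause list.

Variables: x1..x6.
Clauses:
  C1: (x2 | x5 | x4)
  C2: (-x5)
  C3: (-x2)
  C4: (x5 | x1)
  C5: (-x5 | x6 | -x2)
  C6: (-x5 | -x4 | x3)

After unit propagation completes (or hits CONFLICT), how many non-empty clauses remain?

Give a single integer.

Answer: 0

Derivation:
unit clause [-5] forces x5=F; simplify:
  drop 5 from [2, 5, 4] -> [2, 4]
  drop 5 from [5, 1] -> [1]
  satisfied 3 clause(s); 3 remain; assigned so far: [5]
unit clause [-2] forces x2=F; simplify:
  drop 2 from [2, 4] -> [4]
  satisfied 1 clause(s); 2 remain; assigned so far: [2, 5]
unit clause [4] forces x4=T; simplify:
  satisfied 1 clause(s); 1 remain; assigned so far: [2, 4, 5]
unit clause [1] forces x1=T; simplify:
  satisfied 1 clause(s); 0 remain; assigned so far: [1, 2, 4, 5]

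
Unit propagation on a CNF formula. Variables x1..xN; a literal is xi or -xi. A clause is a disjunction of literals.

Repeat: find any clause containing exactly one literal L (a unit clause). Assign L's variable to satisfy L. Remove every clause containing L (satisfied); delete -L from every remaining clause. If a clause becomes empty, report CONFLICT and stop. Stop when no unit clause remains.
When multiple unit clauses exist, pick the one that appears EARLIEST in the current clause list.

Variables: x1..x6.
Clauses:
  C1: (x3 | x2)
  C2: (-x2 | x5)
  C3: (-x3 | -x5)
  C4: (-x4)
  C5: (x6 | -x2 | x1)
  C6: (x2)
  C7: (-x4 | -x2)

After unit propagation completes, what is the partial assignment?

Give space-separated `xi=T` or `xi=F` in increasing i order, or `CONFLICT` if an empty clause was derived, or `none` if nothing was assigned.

unit clause [-4] forces x4=F; simplify:
  satisfied 2 clause(s); 5 remain; assigned so far: [4]
unit clause [2] forces x2=T; simplify:
  drop -2 from [-2, 5] -> [5]
  drop -2 from [6, -2, 1] -> [6, 1]
  satisfied 2 clause(s); 3 remain; assigned so far: [2, 4]
unit clause [5] forces x5=T; simplify:
  drop -5 from [-3, -5] -> [-3]
  satisfied 1 clause(s); 2 remain; assigned so far: [2, 4, 5]
unit clause [-3] forces x3=F; simplify:
  satisfied 1 clause(s); 1 remain; assigned so far: [2, 3, 4, 5]

Answer: x2=T x3=F x4=F x5=T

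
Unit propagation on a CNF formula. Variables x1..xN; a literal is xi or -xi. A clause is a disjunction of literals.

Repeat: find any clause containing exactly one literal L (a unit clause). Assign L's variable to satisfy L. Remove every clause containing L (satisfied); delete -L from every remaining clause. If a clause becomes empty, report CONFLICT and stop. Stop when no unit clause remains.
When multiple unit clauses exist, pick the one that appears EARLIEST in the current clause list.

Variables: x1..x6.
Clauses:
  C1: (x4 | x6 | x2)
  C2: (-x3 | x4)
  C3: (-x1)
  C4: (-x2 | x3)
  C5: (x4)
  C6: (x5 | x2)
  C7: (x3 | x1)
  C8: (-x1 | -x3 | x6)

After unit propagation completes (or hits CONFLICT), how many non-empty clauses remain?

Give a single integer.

unit clause [-1] forces x1=F; simplify:
  drop 1 from [3, 1] -> [3]
  satisfied 2 clause(s); 6 remain; assigned so far: [1]
unit clause [4] forces x4=T; simplify:
  satisfied 3 clause(s); 3 remain; assigned so far: [1, 4]
unit clause [3] forces x3=T; simplify:
  satisfied 2 clause(s); 1 remain; assigned so far: [1, 3, 4]

Answer: 1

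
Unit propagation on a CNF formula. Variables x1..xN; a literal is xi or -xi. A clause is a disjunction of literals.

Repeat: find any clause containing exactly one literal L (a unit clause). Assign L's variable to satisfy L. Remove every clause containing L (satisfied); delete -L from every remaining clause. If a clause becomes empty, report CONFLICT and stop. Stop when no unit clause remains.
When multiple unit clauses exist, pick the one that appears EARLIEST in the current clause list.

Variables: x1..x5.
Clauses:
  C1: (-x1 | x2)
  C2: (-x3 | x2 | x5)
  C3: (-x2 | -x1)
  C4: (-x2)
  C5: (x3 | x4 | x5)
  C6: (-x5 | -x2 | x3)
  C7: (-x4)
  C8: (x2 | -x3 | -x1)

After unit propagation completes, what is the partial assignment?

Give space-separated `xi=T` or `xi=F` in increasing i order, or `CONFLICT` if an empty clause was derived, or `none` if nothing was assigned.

Answer: x1=F x2=F x4=F

Derivation:
unit clause [-2] forces x2=F; simplify:
  drop 2 from [-1, 2] -> [-1]
  drop 2 from [-3, 2, 5] -> [-3, 5]
  drop 2 from [2, -3, -1] -> [-3, -1]
  satisfied 3 clause(s); 5 remain; assigned so far: [2]
unit clause [-1] forces x1=F; simplify:
  satisfied 2 clause(s); 3 remain; assigned so far: [1, 2]
unit clause [-4] forces x4=F; simplify:
  drop 4 from [3, 4, 5] -> [3, 5]
  satisfied 1 clause(s); 2 remain; assigned so far: [1, 2, 4]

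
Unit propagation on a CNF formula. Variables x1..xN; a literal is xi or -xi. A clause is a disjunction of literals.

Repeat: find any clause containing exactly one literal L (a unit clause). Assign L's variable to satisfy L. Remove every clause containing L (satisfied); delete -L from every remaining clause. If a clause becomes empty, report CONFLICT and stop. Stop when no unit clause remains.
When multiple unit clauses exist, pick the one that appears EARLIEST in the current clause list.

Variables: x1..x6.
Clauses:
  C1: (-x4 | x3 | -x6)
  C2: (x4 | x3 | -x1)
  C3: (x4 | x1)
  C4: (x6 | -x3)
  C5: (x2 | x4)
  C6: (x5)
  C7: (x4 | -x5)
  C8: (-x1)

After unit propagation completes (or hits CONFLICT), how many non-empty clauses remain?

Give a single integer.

unit clause [5] forces x5=T; simplify:
  drop -5 from [4, -5] -> [4]
  satisfied 1 clause(s); 7 remain; assigned so far: [5]
unit clause [4] forces x4=T; simplify:
  drop -4 from [-4, 3, -6] -> [3, -6]
  satisfied 4 clause(s); 3 remain; assigned so far: [4, 5]
unit clause [-1] forces x1=F; simplify:
  satisfied 1 clause(s); 2 remain; assigned so far: [1, 4, 5]

Answer: 2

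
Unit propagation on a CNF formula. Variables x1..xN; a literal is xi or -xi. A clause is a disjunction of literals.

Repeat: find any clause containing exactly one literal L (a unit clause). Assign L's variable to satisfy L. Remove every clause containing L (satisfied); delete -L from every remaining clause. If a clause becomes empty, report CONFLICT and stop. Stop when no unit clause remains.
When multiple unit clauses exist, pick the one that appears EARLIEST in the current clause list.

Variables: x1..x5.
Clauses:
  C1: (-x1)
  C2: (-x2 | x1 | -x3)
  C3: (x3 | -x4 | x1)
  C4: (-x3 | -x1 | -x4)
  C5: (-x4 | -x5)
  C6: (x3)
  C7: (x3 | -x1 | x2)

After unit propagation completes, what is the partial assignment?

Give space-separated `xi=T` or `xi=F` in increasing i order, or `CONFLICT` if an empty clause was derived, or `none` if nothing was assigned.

Answer: x1=F x2=F x3=T

Derivation:
unit clause [-1] forces x1=F; simplify:
  drop 1 from [-2, 1, -3] -> [-2, -3]
  drop 1 from [3, -4, 1] -> [3, -4]
  satisfied 3 clause(s); 4 remain; assigned so far: [1]
unit clause [3] forces x3=T; simplify:
  drop -3 from [-2, -3] -> [-2]
  satisfied 2 clause(s); 2 remain; assigned so far: [1, 3]
unit clause [-2] forces x2=F; simplify:
  satisfied 1 clause(s); 1 remain; assigned so far: [1, 2, 3]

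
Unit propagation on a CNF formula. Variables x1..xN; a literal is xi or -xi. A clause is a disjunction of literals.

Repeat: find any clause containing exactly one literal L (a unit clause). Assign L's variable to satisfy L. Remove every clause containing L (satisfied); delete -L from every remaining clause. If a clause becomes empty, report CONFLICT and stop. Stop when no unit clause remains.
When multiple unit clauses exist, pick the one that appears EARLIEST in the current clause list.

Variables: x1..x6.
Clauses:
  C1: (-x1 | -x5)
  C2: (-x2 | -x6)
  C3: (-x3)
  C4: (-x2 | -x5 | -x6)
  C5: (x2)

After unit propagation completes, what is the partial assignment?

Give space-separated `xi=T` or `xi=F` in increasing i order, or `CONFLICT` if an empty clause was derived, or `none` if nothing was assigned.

unit clause [-3] forces x3=F; simplify:
  satisfied 1 clause(s); 4 remain; assigned so far: [3]
unit clause [2] forces x2=T; simplify:
  drop -2 from [-2, -6] -> [-6]
  drop -2 from [-2, -5, -6] -> [-5, -6]
  satisfied 1 clause(s); 3 remain; assigned so far: [2, 3]
unit clause [-6] forces x6=F; simplify:
  satisfied 2 clause(s); 1 remain; assigned so far: [2, 3, 6]

Answer: x2=T x3=F x6=F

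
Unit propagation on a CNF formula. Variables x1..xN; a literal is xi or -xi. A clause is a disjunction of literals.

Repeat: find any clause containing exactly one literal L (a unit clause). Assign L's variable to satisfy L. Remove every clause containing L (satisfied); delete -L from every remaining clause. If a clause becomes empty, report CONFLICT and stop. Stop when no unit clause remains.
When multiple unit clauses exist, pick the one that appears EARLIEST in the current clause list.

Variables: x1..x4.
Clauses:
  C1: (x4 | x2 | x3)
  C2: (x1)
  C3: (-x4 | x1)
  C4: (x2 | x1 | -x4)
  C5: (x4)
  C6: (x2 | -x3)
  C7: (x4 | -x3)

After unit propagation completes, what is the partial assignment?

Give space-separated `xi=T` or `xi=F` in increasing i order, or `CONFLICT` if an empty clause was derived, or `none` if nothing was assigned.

unit clause [1] forces x1=T; simplify:
  satisfied 3 clause(s); 4 remain; assigned so far: [1]
unit clause [4] forces x4=T; simplify:
  satisfied 3 clause(s); 1 remain; assigned so far: [1, 4]

Answer: x1=T x4=T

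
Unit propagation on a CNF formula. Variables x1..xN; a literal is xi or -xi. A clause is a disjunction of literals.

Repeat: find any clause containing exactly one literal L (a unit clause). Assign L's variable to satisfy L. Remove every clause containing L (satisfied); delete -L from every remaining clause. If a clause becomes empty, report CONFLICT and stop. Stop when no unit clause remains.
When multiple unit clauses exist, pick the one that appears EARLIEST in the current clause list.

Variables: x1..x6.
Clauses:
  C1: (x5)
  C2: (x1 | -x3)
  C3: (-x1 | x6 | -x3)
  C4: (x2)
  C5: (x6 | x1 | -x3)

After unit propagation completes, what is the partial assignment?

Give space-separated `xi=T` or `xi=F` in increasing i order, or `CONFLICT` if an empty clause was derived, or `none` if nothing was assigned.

unit clause [5] forces x5=T; simplify:
  satisfied 1 clause(s); 4 remain; assigned so far: [5]
unit clause [2] forces x2=T; simplify:
  satisfied 1 clause(s); 3 remain; assigned so far: [2, 5]

Answer: x2=T x5=T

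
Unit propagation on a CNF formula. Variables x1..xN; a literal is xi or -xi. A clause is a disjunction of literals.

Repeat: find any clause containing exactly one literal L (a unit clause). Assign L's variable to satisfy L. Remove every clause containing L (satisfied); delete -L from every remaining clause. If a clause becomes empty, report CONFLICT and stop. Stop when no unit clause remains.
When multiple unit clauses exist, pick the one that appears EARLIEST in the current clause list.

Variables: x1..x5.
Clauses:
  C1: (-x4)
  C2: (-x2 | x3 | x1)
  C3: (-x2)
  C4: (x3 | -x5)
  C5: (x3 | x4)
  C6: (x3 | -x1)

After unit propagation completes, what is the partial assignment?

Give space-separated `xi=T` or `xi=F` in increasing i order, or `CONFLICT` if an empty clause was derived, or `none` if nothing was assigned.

Answer: x2=F x3=T x4=F

Derivation:
unit clause [-4] forces x4=F; simplify:
  drop 4 from [3, 4] -> [3]
  satisfied 1 clause(s); 5 remain; assigned so far: [4]
unit clause [-2] forces x2=F; simplify:
  satisfied 2 clause(s); 3 remain; assigned so far: [2, 4]
unit clause [3] forces x3=T; simplify:
  satisfied 3 clause(s); 0 remain; assigned so far: [2, 3, 4]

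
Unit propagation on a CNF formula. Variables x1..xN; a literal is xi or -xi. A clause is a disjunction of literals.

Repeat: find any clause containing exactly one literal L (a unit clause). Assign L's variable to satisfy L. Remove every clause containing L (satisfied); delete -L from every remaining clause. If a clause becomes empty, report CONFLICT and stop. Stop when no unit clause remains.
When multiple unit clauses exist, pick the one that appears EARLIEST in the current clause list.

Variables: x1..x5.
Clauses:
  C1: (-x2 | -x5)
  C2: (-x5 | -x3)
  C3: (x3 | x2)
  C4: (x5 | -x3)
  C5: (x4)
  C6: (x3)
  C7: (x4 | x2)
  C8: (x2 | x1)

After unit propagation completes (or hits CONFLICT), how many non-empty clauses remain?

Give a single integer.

unit clause [4] forces x4=T; simplify:
  satisfied 2 clause(s); 6 remain; assigned so far: [4]
unit clause [3] forces x3=T; simplify:
  drop -3 from [-5, -3] -> [-5]
  drop -3 from [5, -3] -> [5]
  satisfied 2 clause(s); 4 remain; assigned so far: [3, 4]
unit clause [-5] forces x5=F; simplify:
  drop 5 from [5] -> [] (empty!)
  satisfied 2 clause(s); 2 remain; assigned so far: [3, 4, 5]
CONFLICT (empty clause)

Answer: 1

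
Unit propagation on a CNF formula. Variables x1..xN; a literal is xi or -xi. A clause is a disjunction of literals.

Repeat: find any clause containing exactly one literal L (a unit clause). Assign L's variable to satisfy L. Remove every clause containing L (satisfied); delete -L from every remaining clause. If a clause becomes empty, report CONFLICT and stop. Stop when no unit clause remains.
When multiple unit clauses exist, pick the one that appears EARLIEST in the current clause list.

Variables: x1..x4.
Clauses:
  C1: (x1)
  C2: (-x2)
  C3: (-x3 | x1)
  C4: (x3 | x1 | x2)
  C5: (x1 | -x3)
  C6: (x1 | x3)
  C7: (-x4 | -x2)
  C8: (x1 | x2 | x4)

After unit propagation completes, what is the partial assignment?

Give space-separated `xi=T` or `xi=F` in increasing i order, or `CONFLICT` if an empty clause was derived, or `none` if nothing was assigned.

Answer: x1=T x2=F

Derivation:
unit clause [1] forces x1=T; simplify:
  satisfied 6 clause(s); 2 remain; assigned so far: [1]
unit clause [-2] forces x2=F; simplify:
  satisfied 2 clause(s); 0 remain; assigned so far: [1, 2]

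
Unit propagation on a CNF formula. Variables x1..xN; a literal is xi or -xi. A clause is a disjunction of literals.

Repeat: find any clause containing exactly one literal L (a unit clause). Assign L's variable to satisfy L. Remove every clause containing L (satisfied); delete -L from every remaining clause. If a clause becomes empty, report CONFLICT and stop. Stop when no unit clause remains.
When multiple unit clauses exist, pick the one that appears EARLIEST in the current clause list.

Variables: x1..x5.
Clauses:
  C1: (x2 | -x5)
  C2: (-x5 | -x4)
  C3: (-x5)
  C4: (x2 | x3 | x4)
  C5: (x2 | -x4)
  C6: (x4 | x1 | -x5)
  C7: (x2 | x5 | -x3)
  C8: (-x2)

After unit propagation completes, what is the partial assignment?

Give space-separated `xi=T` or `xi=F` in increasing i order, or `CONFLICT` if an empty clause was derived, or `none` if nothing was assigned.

Answer: CONFLICT

Derivation:
unit clause [-5] forces x5=F; simplify:
  drop 5 from [2, 5, -3] -> [2, -3]
  satisfied 4 clause(s); 4 remain; assigned so far: [5]
unit clause [-2] forces x2=F; simplify:
  drop 2 from [2, 3, 4] -> [3, 4]
  drop 2 from [2, -4] -> [-4]
  drop 2 from [2, -3] -> [-3]
  satisfied 1 clause(s); 3 remain; assigned so far: [2, 5]
unit clause [-4] forces x4=F; simplify:
  drop 4 from [3, 4] -> [3]
  satisfied 1 clause(s); 2 remain; assigned so far: [2, 4, 5]
unit clause [3] forces x3=T; simplify:
  drop -3 from [-3] -> [] (empty!)
  satisfied 1 clause(s); 1 remain; assigned so far: [2, 3, 4, 5]
CONFLICT (empty clause)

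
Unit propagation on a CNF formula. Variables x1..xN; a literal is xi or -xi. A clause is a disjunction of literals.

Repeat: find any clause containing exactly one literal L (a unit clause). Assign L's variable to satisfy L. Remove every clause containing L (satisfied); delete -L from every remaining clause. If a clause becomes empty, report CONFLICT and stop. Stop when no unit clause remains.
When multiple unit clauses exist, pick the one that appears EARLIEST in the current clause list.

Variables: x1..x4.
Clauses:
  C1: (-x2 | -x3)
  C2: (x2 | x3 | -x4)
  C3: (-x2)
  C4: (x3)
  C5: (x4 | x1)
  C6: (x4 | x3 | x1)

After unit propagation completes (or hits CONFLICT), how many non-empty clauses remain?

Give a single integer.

unit clause [-2] forces x2=F; simplify:
  drop 2 from [2, 3, -4] -> [3, -4]
  satisfied 2 clause(s); 4 remain; assigned so far: [2]
unit clause [3] forces x3=T; simplify:
  satisfied 3 clause(s); 1 remain; assigned so far: [2, 3]

Answer: 1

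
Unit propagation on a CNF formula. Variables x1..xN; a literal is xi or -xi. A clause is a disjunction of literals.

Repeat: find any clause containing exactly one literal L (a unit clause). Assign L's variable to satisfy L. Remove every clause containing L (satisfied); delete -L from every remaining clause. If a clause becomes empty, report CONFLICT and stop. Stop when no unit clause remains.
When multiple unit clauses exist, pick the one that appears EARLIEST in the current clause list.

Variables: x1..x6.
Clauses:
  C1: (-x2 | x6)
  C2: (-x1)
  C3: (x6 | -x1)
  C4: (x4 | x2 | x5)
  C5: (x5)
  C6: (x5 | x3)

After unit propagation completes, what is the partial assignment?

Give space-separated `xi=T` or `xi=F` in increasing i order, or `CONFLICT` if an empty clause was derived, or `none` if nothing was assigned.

unit clause [-1] forces x1=F; simplify:
  satisfied 2 clause(s); 4 remain; assigned so far: [1]
unit clause [5] forces x5=T; simplify:
  satisfied 3 clause(s); 1 remain; assigned so far: [1, 5]

Answer: x1=F x5=T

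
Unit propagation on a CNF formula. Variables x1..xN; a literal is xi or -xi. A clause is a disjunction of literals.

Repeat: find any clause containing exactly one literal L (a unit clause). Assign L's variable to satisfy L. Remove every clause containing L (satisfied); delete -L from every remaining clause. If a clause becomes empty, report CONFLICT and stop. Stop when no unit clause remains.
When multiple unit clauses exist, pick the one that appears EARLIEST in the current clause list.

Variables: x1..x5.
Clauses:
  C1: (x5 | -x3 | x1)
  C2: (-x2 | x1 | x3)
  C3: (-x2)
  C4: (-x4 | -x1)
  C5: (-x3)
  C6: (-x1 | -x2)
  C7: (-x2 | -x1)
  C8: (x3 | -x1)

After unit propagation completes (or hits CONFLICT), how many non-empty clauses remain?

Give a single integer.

Answer: 0

Derivation:
unit clause [-2] forces x2=F; simplify:
  satisfied 4 clause(s); 4 remain; assigned so far: [2]
unit clause [-3] forces x3=F; simplify:
  drop 3 from [3, -1] -> [-1]
  satisfied 2 clause(s); 2 remain; assigned so far: [2, 3]
unit clause [-1] forces x1=F; simplify:
  satisfied 2 clause(s); 0 remain; assigned so far: [1, 2, 3]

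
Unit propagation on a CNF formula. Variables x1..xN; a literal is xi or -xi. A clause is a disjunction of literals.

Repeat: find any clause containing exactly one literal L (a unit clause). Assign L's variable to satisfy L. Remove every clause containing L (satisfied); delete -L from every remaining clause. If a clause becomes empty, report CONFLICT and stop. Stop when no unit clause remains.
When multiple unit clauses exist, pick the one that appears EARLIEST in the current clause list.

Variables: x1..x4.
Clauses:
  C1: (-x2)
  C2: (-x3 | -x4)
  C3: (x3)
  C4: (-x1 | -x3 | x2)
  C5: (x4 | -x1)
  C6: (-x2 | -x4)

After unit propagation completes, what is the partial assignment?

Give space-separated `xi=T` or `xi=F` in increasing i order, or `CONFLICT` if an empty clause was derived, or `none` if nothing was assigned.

Answer: x1=F x2=F x3=T x4=F

Derivation:
unit clause [-2] forces x2=F; simplify:
  drop 2 from [-1, -3, 2] -> [-1, -3]
  satisfied 2 clause(s); 4 remain; assigned so far: [2]
unit clause [3] forces x3=T; simplify:
  drop -3 from [-3, -4] -> [-4]
  drop -3 from [-1, -3] -> [-1]
  satisfied 1 clause(s); 3 remain; assigned so far: [2, 3]
unit clause [-4] forces x4=F; simplify:
  drop 4 from [4, -1] -> [-1]
  satisfied 1 clause(s); 2 remain; assigned so far: [2, 3, 4]
unit clause [-1] forces x1=F; simplify:
  satisfied 2 clause(s); 0 remain; assigned so far: [1, 2, 3, 4]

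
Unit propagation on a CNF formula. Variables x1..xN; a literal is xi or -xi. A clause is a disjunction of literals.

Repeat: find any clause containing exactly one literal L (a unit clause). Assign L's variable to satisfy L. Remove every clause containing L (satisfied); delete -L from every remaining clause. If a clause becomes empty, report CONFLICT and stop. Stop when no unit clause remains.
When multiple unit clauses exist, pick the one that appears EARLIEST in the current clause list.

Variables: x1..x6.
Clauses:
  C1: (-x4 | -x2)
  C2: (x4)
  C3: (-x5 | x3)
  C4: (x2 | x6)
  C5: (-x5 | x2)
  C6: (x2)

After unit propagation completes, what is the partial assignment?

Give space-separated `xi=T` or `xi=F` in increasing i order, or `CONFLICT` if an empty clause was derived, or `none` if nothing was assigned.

unit clause [4] forces x4=T; simplify:
  drop -4 from [-4, -2] -> [-2]
  satisfied 1 clause(s); 5 remain; assigned so far: [4]
unit clause [-2] forces x2=F; simplify:
  drop 2 from [2, 6] -> [6]
  drop 2 from [-5, 2] -> [-5]
  drop 2 from [2] -> [] (empty!)
  satisfied 1 clause(s); 4 remain; assigned so far: [2, 4]
CONFLICT (empty clause)

Answer: CONFLICT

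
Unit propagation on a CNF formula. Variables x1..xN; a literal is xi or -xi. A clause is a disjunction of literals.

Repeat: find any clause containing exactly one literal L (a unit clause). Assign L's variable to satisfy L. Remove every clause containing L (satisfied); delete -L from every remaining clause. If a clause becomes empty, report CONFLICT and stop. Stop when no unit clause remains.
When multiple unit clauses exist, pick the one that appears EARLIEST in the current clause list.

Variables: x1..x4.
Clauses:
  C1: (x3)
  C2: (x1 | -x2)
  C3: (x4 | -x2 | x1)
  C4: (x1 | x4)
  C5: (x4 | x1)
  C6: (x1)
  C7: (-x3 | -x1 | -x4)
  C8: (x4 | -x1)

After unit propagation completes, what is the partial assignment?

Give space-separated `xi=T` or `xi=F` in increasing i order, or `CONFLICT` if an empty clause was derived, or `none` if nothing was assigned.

unit clause [3] forces x3=T; simplify:
  drop -3 from [-3, -1, -4] -> [-1, -4]
  satisfied 1 clause(s); 7 remain; assigned so far: [3]
unit clause [1] forces x1=T; simplify:
  drop -1 from [-1, -4] -> [-4]
  drop -1 from [4, -1] -> [4]
  satisfied 5 clause(s); 2 remain; assigned so far: [1, 3]
unit clause [-4] forces x4=F; simplify:
  drop 4 from [4] -> [] (empty!)
  satisfied 1 clause(s); 1 remain; assigned so far: [1, 3, 4]
CONFLICT (empty clause)

Answer: CONFLICT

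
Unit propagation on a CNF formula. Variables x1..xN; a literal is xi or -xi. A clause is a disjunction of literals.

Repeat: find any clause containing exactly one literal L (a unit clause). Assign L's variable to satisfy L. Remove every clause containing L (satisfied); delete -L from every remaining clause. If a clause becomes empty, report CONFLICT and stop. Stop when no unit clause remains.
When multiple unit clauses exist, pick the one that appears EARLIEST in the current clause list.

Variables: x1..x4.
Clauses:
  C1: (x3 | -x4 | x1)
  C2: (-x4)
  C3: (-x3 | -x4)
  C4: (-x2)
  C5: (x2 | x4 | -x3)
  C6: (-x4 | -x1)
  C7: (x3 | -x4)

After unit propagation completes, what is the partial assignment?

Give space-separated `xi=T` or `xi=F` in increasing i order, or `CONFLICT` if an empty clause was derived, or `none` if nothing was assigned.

unit clause [-4] forces x4=F; simplify:
  drop 4 from [2, 4, -3] -> [2, -3]
  satisfied 5 clause(s); 2 remain; assigned so far: [4]
unit clause [-2] forces x2=F; simplify:
  drop 2 from [2, -3] -> [-3]
  satisfied 1 clause(s); 1 remain; assigned so far: [2, 4]
unit clause [-3] forces x3=F; simplify:
  satisfied 1 clause(s); 0 remain; assigned so far: [2, 3, 4]

Answer: x2=F x3=F x4=F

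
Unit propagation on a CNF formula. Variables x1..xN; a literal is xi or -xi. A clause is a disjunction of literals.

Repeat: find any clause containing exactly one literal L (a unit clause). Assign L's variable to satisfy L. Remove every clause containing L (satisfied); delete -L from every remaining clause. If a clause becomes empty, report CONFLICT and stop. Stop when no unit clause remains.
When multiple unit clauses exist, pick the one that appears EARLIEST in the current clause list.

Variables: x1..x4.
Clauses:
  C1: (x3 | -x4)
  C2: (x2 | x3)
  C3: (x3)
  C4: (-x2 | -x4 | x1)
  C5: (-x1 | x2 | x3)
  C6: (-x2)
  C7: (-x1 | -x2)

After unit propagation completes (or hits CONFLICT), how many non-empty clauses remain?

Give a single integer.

unit clause [3] forces x3=T; simplify:
  satisfied 4 clause(s); 3 remain; assigned so far: [3]
unit clause [-2] forces x2=F; simplify:
  satisfied 3 clause(s); 0 remain; assigned so far: [2, 3]

Answer: 0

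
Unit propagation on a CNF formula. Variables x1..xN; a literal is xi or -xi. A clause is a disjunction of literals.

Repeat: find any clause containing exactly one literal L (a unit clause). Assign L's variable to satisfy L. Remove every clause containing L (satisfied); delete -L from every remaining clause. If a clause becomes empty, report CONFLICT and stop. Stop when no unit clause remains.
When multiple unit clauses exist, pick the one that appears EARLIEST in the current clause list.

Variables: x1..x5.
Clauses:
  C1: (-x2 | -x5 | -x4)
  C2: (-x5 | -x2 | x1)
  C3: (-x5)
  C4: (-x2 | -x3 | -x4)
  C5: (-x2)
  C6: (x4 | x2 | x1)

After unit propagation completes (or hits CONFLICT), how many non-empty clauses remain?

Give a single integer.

Answer: 1

Derivation:
unit clause [-5] forces x5=F; simplify:
  satisfied 3 clause(s); 3 remain; assigned so far: [5]
unit clause [-2] forces x2=F; simplify:
  drop 2 from [4, 2, 1] -> [4, 1]
  satisfied 2 clause(s); 1 remain; assigned so far: [2, 5]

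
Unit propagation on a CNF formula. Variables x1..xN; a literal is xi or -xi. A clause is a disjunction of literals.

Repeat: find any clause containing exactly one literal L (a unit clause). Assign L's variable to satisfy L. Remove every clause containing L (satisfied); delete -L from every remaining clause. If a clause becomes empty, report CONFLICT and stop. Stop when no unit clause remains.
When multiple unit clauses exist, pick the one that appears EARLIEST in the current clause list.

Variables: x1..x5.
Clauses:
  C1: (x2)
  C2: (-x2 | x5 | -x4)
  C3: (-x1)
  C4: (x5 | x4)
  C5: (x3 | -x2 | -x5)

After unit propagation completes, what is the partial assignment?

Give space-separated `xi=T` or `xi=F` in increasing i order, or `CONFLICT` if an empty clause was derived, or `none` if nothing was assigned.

unit clause [2] forces x2=T; simplify:
  drop -2 from [-2, 5, -4] -> [5, -4]
  drop -2 from [3, -2, -5] -> [3, -5]
  satisfied 1 clause(s); 4 remain; assigned so far: [2]
unit clause [-1] forces x1=F; simplify:
  satisfied 1 clause(s); 3 remain; assigned so far: [1, 2]

Answer: x1=F x2=T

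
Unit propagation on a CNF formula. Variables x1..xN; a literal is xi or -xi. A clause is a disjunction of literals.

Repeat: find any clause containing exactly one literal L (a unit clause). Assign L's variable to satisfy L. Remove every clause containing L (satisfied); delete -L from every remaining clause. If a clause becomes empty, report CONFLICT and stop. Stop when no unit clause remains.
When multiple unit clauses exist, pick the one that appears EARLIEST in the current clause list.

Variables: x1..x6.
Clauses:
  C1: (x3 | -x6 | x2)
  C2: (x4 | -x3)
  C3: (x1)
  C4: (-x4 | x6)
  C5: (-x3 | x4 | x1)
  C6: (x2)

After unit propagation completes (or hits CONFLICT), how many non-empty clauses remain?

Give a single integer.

unit clause [1] forces x1=T; simplify:
  satisfied 2 clause(s); 4 remain; assigned so far: [1]
unit clause [2] forces x2=T; simplify:
  satisfied 2 clause(s); 2 remain; assigned so far: [1, 2]

Answer: 2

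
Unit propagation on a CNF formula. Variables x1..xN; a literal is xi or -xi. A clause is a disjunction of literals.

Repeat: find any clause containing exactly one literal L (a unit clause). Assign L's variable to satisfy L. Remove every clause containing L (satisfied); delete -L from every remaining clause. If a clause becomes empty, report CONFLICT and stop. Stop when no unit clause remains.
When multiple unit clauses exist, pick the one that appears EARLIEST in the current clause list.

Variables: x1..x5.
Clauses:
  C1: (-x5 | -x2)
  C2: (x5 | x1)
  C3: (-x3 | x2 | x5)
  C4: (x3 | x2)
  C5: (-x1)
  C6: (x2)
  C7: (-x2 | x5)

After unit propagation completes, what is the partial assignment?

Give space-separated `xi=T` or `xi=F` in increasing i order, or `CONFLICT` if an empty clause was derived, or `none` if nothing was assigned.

Answer: CONFLICT

Derivation:
unit clause [-1] forces x1=F; simplify:
  drop 1 from [5, 1] -> [5]
  satisfied 1 clause(s); 6 remain; assigned so far: [1]
unit clause [5] forces x5=T; simplify:
  drop -5 from [-5, -2] -> [-2]
  satisfied 3 clause(s); 3 remain; assigned so far: [1, 5]
unit clause [-2] forces x2=F; simplify:
  drop 2 from [3, 2] -> [3]
  drop 2 from [2] -> [] (empty!)
  satisfied 1 clause(s); 2 remain; assigned so far: [1, 2, 5]
CONFLICT (empty clause)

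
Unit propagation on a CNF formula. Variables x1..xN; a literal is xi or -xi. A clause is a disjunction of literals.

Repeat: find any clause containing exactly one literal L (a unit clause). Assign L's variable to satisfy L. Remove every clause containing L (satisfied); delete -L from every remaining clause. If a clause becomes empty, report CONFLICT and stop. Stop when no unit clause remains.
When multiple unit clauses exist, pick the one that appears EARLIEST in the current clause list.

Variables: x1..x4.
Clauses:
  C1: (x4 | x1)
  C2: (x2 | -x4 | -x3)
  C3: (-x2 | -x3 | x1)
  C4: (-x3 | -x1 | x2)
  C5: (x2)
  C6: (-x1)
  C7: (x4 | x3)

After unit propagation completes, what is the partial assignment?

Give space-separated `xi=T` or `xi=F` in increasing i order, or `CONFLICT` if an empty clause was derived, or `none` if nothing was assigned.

unit clause [2] forces x2=T; simplify:
  drop -2 from [-2, -3, 1] -> [-3, 1]
  satisfied 3 clause(s); 4 remain; assigned so far: [2]
unit clause [-1] forces x1=F; simplify:
  drop 1 from [4, 1] -> [4]
  drop 1 from [-3, 1] -> [-3]
  satisfied 1 clause(s); 3 remain; assigned so far: [1, 2]
unit clause [4] forces x4=T; simplify:
  satisfied 2 clause(s); 1 remain; assigned so far: [1, 2, 4]
unit clause [-3] forces x3=F; simplify:
  satisfied 1 clause(s); 0 remain; assigned so far: [1, 2, 3, 4]

Answer: x1=F x2=T x3=F x4=T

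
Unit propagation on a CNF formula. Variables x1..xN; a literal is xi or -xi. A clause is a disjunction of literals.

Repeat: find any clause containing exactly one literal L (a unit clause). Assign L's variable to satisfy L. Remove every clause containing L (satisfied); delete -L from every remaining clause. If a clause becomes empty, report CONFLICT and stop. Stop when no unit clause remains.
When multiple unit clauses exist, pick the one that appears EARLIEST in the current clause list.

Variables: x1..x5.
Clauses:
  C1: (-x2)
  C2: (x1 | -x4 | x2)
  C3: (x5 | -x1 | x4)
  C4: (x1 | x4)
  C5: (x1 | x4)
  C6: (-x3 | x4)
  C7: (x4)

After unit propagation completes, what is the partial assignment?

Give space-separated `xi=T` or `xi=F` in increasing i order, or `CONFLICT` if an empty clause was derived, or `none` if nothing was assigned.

unit clause [-2] forces x2=F; simplify:
  drop 2 from [1, -4, 2] -> [1, -4]
  satisfied 1 clause(s); 6 remain; assigned so far: [2]
unit clause [4] forces x4=T; simplify:
  drop -4 from [1, -4] -> [1]
  satisfied 5 clause(s); 1 remain; assigned so far: [2, 4]
unit clause [1] forces x1=T; simplify:
  satisfied 1 clause(s); 0 remain; assigned so far: [1, 2, 4]

Answer: x1=T x2=F x4=T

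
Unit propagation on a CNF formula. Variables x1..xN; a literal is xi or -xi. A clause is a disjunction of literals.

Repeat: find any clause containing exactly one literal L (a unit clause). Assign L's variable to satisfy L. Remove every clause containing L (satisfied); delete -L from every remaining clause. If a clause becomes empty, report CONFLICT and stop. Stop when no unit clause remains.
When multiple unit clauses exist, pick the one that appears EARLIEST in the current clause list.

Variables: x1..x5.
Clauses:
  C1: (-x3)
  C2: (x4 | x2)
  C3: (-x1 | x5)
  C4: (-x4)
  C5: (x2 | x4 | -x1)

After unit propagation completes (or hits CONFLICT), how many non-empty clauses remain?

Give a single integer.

unit clause [-3] forces x3=F; simplify:
  satisfied 1 clause(s); 4 remain; assigned so far: [3]
unit clause [-4] forces x4=F; simplify:
  drop 4 from [4, 2] -> [2]
  drop 4 from [2, 4, -1] -> [2, -1]
  satisfied 1 clause(s); 3 remain; assigned so far: [3, 4]
unit clause [2] forces x2=T; simplify:
  satisfied 2 clause(s); 1 remain; assigned so far: [2, 3, 4]

Answer: 1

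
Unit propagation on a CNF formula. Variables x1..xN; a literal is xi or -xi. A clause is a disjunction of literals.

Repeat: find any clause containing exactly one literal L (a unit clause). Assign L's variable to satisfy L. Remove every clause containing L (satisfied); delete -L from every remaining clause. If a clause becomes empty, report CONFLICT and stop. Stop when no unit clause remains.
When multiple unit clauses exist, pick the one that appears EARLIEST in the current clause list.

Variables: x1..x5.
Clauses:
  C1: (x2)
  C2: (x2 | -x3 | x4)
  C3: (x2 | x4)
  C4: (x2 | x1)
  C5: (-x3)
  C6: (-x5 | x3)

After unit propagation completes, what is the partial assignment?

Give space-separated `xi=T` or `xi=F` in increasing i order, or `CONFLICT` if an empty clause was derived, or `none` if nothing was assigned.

unit clause [2] forces x2=T; simplify:
  satisfied 4 clause(s); 2 remain; assigned so far: [2]
unit clause [-3] forces x3=F; simplify:
  drop 3 from [-5, 3] -> [-5]
  satisfied 1 clause(s); 1 remain; assigned so far: [2, 3]
unit clause [-5] forces x5=F; simplify:
  satisfied 1 clause(s); 0 remain; assigned so far: [2, 3, 5]

Answer: x2=T x3=F x5=F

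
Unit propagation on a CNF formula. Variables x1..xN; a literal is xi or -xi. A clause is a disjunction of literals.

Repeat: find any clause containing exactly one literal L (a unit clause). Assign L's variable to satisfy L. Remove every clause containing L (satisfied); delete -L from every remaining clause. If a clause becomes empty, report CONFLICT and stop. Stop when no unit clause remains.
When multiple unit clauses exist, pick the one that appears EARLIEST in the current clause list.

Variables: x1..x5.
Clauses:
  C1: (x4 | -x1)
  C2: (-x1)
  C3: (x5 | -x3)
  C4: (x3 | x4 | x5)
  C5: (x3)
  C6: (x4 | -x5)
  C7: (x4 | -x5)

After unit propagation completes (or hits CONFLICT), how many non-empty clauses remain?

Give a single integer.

Answer: 0

Derivation:
unit clause [-1] forces x1=F; simplify:
  satisfied 2 clause(s); 5 remain; assigned so far: [1]
unit clause [3] forces x3=T; simplify:
  drop -3 from [5, -3] -> [5]
  satisfied 2 clause(s); 3 remain; assigned so far: [1, 3]
unit clause [5] forces x5=T; simplify:
  drop -5 from [4, -5] -> [4]
  drop -5 from [4, -5] -> [4]
  satisfied 1 clause(s); 2 remain; assigned so far: [1, 3, 5]
unit clause [4] forces x4=T; simplify:
  satisfied 2 clause(s); 0 remain; assigned so far: [1, 3, 4, 5]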